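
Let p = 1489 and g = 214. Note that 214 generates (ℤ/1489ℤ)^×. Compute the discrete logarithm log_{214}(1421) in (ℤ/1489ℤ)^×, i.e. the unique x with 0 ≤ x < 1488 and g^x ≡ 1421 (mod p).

1351

Baby-step giant-step with m = ceil(sqrt(1488)) = 39.
Baby table (214^j mod 1489 for j=0..38):
  0:1  1:214  2:1126  3:1235  4:737  5:1373  6:489  7:416
  8:1173  9:870  10:55  11:1347  12:881  13:920  14:332  15:1065
  16:93  17:545  18:488  19:202  20:47  21:1124  22:807  23:1463
  24:392  25:504  26:648  27:195  28:38  29:687  30:1096  31:771
  32:1204  33:59  34:714  35:918  36:1393  37:302  38:601
Giant step factor: 214^(-39) ≡ 1146 (mod 1489).
Scan 1421·1146^i mod 1489 for i = 0, 1, …:
  i=0: 1421   i=1: 989   i=2: 265   i=3: 1423
  i=4: 303   i=5: 301   i=6: 987   i=7: 951
  i=8: 1387   i=9: 739     …   i=33: 819
  i=34: 504
Match at i=34, j=25: x = 34·39 + 25 = 1351.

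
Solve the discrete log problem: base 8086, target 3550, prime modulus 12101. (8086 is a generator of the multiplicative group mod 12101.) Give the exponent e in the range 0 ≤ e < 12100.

Baby-step giant-step with m = ceil(sqrt(12100)) = 110.
Baby table (8086^j mod 12101 for j=0..109):
  0:1  1:8086  2:1693  3:3367  4:10413  5:760  6:10153  7:3974
  8:5609  9:11927  10:8853  11:7943  12:7091  13:3288  14:871  15:124
  16:10382  17:4215  18:6074  19:8506  20:9533  21:468  22:8736  23:5759
  24:2626  25:8682  26:4751  27:8012  28:8379  29:11196  30:3275  31:4662
  32:2317  33:2914  34:1957  35:8295  36:9628  37:6275  38:157  39:10998
  40:11680  41:8276  42:1206  43:10411  44:8790  45:6767  46:9341  47:8985
  48:10407  49:648  50:12096  51:7974  52:3636  53:7367  54:8440  55:8301
  56:9740  57:4332  58:8258  59:870  60:4139  61:8689  62:848  63:7762
  64:7746  65:11481  66:8595  67:3127  68:5933  69:5874  70:739  71:9761
  72:4724  73:7508  74:11072  75:4994  76:447  77:8344  78:6509  79:4525
  80:7827  81:892  82:516  83:9632  84:2316  85:6929  86:264  87:4928
  88:11316  89:5515  90:2105  91:7024  92:6071  93:8450  94:4454  95:2468
  96:1699  97:3479  98:8470  99:8861  100:25  101:8534  102:6022  103:11569
  104:6204  105:6899  106:11805  107:2542  108:7114  109:7751
Giant step factor: 8086^(-110) ≡ 5231 (mod 12101).
Scan 3550·5231^i mod 12101 for i = 0, 1, …:
  i=0: 3550   i=1: 7116   i=2: 1120   i=3: 1836
  i=4: 8023   i=5: 2045   i=6: 111   i=7: 11894
  i=8: 6273   i=9: 8252     …   i=85: 9521
  i=86: 8736
Match at i=86, j=22: e = 86·110 + 22 = 9482.

9482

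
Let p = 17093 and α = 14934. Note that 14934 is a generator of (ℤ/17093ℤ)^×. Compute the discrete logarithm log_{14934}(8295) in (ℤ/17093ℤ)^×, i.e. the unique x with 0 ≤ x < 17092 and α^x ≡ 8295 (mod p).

Baby-step giant-step with m = ceil(sqrt(17092)) = 131.
Baby table (14934^j mod 17093 for j=0..130):
  0:1  1:14934  2:11985  3:3187  4:7746  5:10433  6:3727  7:4210
  8:4086  9:15407  10:16358  11:14309  12:11013  13:16389  14:15752  15:6502
  16:12628  17:16576  18:5158  19:8514  20:10342  21:12173  22:7527  23:4650
  24:11334  25:7070  26:17012  27:3949  28:3516  29:15341  30:5015  31:9577
  32:5787  33:850  34:10894  35:16915  36:8256  37:3295  38:13876  39:5745
  40:6063  41:3221  42:2712  43:7691  44:9527  45:11179  46:16948  47:5381
  48:5661  49:16489  50:4968  51:8492  52:6561  53:4898  54:5785  55:5168
  56:4017  57:10541  58:9857  59:16615  60:6422  61:14418  62:14984  63:6593
  64:4182  65:13259  66:4594  67:12587  68:2537  69:9470  70:14591  71:430
  72:11745  73:8557  74:2970  75:14738  76:7824  77:12961  78:15535  79:13494
  80:10019  81:8717  82:16483  83:829  84:4954  85:4532  86:9701  87:11559
  88:16992  89:12943  90:3118  91:2880  92:3932  93:6033  94:16712  95:2115
  96:14639  97:16449  98:5863  99:7696  100:15825  101:2732  102:15790  103:9925
  104:6547  105:938  106:8925  107:11829  108:15224  109:1223  110:8958  111:8954
  112:497  113:3836  114:8181  115:11383  116:3837  117:6022  118:6275  119:7024
  120:13768  121:16708  122:10751  123:885  124:3701  125:9065  126:150  127:917
  128:2985  129:16539  130:16669
Giant step factor: 14934^(-131) ≡ 10214 (mod 17093).
Scan 8295·10214^i mod 17093 for i = 0, 1, …:
  i=0: 8295   i=1: 12222   i=2: 5329   i=3: 6294
  i=4: 143   i=5: 7697   i=6: 6451   i=7: 14092
  i=8: 12628
Match at i=8, j=16: x = 8·131 + 16 = 1064.

1064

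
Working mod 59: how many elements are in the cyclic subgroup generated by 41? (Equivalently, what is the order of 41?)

29

The order of 41 must divide p − 1 = 58 = 2 · 29.
Divisors: 1, 2, 29, 58.
Check each in increasing order: 41^1 ≡ 41;  41^2 ≡ 29;  41^29 ≡ 1.
Smallest exponent giving 1 is 29.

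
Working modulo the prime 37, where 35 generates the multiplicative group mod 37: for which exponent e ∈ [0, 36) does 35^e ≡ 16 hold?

4

Successive powers of 35 modulo 37:
  35^0=1  35^1=35  35^2=4  35^3=29  35^4=16
So 35^4 ≡ 16 (mod 37), giving e = 4.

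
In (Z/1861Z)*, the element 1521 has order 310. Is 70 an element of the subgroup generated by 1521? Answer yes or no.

yes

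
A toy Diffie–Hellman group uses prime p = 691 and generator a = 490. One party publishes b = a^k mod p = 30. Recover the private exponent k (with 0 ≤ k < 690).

Baby-step giant-step with m = ceil(sqrt(690)) = 27.
Baby table (490^j mod 691 for j=0..26):
  0:1  1:490  2:323  3:31  4:679  5:339  6:270  7:319
  8:144  9:78  10:215  11:318  12:345  13:446  14:184  15:330
  16:6  17:176  18:556  19:186  20:619  21:652  22:238  23:532
  24:173  25:468  26:599
Giant step factor: 490^(-27) ≡ 67 (mod 691).
Scan 30·67^i mod 691 for i = 0, 1, …:
  i=0: 30   i=1: 628   i=2: 616   i=3: 503
  i=4: 533   i=5: 470   i=6: 395   i=7: 207
  i=8: 49   i=9: 519     …   i=22: 405
  i=23: 186
Match at i=23, j=19: k = 23·27 + 19 = 640.

640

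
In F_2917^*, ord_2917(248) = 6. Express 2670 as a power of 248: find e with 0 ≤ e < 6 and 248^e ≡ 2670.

5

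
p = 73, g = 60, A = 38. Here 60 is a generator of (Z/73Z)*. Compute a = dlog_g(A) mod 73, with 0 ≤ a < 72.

50

Baby-step giant-step with m = ceil(sqrt(72)) = 9.
Baby table (60^j mod 73 for j=0..8):
  0:1  1:60  2:23  3:66  4:18  5:58  6:49  7:20
  8:32
Giant step factor: 60^(-9) ≡ 10 (mod 73).
Scan 38·10^i mod 73 for i = 0, 1, …:
  i=0: 38   i=1: 15   i=2: 4   i=3: 40
  i=4: 35   i=5: 58
Match at i=5, j=5: a = 5·9 + 5 = 50.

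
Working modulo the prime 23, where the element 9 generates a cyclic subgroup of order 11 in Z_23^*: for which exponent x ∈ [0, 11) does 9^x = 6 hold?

4

Successive powers of 9 modulo 23:
  9^0=1  9^1=9  9^2=12  9^3=16  9^4=6
So 9^4 ≡ 6 (mod 23), giving x = 4.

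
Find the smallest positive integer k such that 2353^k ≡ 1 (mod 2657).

664

The order of 2353 must divide p − 1 = 2656 = 2^5 · 83.
Divisors: 1, 2, 4, 8, 16, 32, 83, 166, 332, 664, 1328, 2656.
Check each in increasing order: 2353^1 ≡ 2353;  2353^2 ≡ 2078;  2353^4 ≡ 459;  2353^8 ≡ 778;  2353^16 ≡ 2145;  2353^32 ≡ 1758;  2353^83 ≡ 666;  2353^166 ≡ 2494;  2353^332 ≡ 2656;  2353^664 ≡ 1.
Smallest exponent giving 1 is 664.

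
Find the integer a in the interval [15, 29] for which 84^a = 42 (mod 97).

15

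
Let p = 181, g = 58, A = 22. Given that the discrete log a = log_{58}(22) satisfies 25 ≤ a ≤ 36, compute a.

Compute 58^25 mod 181 = 89, then multiply by 58 repeatedly:
  58^25=89  58^26=94  58^27=22
Found 22 at exponent 27.

27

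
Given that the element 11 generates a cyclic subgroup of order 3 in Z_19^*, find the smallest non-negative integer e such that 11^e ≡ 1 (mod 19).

0

Successive powers of 11 modulo 19:
  11^0=1
So 11^0 ≡ 1 (mod 19), giving e = 0.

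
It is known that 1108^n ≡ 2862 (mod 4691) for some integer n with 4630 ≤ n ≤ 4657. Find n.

Compute 1108^4630 mod 4691 = 1773, then multiply by 1108 repeatedly:
  1108^4630=1773  1108^4631=3646  1108^4632=817  1108^4633=4564  1108^4634=14
  1108^4635=1439  1108^4636=4163  1108^4637=1351  1108^4638=479  1108^4639=649
  1108^4640=1369  1108^4641=1659  1108^4642=3991  1108^4643=3106  1108^4644=2945
  1108^4645=2815  1108^4646=4196  1108^4647=387  1108^4648=1915  1108^4649=1488
  1108^4650=2163  1108^4651=4194  1108^4652=2862
Found 2862 at exponent 4652.

4652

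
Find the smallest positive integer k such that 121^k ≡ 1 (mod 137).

The order of 121 must divide p − 1 = 136 = 2^3 · 17.
Divisors: 1, 2, 4, 8, 17, 34, 68, 136.
Check each in increasing order: 121^1 ≡ 121;  121^2 ≡ 119;  121^4 ≡ 50;  121^8 ≡ 34;  121^17 ≡ 136;  121^34 ≡ 1.
Smallest exponent giving 1 is 34.

34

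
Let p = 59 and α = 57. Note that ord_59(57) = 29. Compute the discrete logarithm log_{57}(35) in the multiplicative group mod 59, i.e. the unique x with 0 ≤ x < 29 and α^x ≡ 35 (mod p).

24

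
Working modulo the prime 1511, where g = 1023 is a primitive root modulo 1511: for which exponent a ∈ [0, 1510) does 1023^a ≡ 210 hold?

570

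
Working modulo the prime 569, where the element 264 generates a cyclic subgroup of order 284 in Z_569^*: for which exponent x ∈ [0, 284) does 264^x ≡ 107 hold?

Baby-step giant-step with m = ceil(sqrt(284)) = 17.
Baby table (264^j mod 569 for j=0..16):
  0:1  1:264  2:278  3:560  4:469  5:343  6:81  7:331
  8:327  9:409  10:435  11:471  12:302  13:68  14:313  15:127
  16:526
Giant step factor: 264^(-17) ≡ 61 (mod 569).
Scan 107·61^i mod 569 for i = 0, 1, …:
  i=0: 107   i=1: 268   i=2: 416   i=3: 340
  i=4: 256   i=5: 253   i=6: 70   i=7: 287
  i=8: 437   i=9: 483   i=10: 444   i=11: 341
  i=12: 317   i=13: 560
Match at i=13, j=3: x = 13·17 + 3 = 224.

224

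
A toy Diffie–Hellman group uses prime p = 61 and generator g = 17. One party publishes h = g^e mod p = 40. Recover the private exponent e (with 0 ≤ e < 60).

Baby-step giant-step with m = ceil(sqrt(60)) = 8.
Baby table (17^j mod 61 for j=0..7):
  0:1  1:17  2:45  3:33  4:12  5:21  6:52  7:30
Giant step factor: 17^(-8) ≡ 25 (mod 61).
Scan 40·25^i mod 61 for i = 0, 1, …:
  i=0: 40   i=1: 24   i=2: 51   i=3: 55
  i=4: 33
Match at i=4, j=3: e = 4·8 + 3 = 35.

35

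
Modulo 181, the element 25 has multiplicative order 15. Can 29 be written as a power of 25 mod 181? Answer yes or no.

yes

29 ∈ ⟨25⟩ iff 29^15 ≡ 1 (mod 181), since |⟨25⟩| = 15.
29^15 mod 181 = 1.
Since 1 = 1, 29 lies in the subgroup.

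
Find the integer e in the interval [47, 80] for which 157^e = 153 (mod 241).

65

Compute 157^47 mod 241 = 207, then multiply by 157 repeatedly:
  157^47=207  157^48=205  157^49=132  157^50=239  157^51=168
  157^52=107  157^53=170  157^54=180  157^55=63  157^56=10
  157^57=124  157^58=188  157^59=114  157^60=64  157^61=167
  157^62=191  157^63=103  157^64=24  157^65=153
Found 153 at exponent 65.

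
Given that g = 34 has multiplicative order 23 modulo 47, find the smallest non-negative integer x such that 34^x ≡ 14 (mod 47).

Successive powers of 34 modulo 47:
  34^0=1  34^1=34  34^2=28  34^3=12  34^4=32  34^5=7
  34^6=3  34^7=8  34^8=37  34^9=36  34^10=2  34^11=21
  34^12=9  34^13=24  34^14=17  34^15=14
So 34^15 ≡ 14 (mod 47), giving x = 15.

15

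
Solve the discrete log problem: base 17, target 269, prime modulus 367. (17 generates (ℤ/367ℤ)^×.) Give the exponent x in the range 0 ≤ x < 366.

331

Baby-step giant-step with m = ceil(sqrt(366)) = 20.
Baby table (17^j mod 367 for j=0..19):
  0:1  1:17  2:289  3:142  4:212  5:301  6:346  7:10
  8:170  9:321  10:319  11:285  12:74  13:157  14:100  15:232
  16:274  17:254  18:281  19:6
Giant step factor: 17^(-20) ≡ 18 (mod 367).
Scan 269·18^i mod 367 for i = 0, 1, …:
  i=0: 269   i=1: 71   i=2: 177   i=3: 250
  i=4: 96   i=5: 260   i=6: 276   i=7: 197
  i=8: 243   i=9: 337     …   i=15: 77
  i=16: 285
Match at i=16, j=11: x = 16·20 + 11 = 331.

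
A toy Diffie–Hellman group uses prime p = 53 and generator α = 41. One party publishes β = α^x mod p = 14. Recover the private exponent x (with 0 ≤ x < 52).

35

Baby-step giant-step with m = ceil(sqrt(52)) = 8.
Baby table (41^j mod 53 for j=0..7):
  0:1  1:41  2:38  3:21  4:13  5:3  6:17  7:8
Giant step factor: 41^(-8) ≡ 16 (mod 53).
Scan 14·16^i mod 53 for i = 0, 1, …:
  i=0: 14   i=1: 12   i=2: 33   i=3: 51
  i=4: 21
Match at i=4, j=3: x = 4·8 + 3 = 35.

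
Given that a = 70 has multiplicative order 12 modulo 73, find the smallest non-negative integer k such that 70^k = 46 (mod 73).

Successive powers of 70 modulo 73:
  70^0=1  70^1=70  70^2=9  70^3=46
So 70^3 ≡ 46 (mod 73), giving k = 3.

3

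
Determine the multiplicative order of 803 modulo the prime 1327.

442

The order of 803 must divide p − 1 = 1326 = 2 · 3 · 13 · 17.
Divisors: 1, 2, 3, 6, 13, 17, 26, 34, 39, 51, 78, 102, 221, 442, 663, 1326.
Check each in increasing order: 803^1 ≡ 803;  803^2 ≡ 1214;  803^3 ≡ 824;  803^6 ≡ 879;  803^13 ≡ 1162;  803^17 ≡ 391;  803^26 ≡ 685;  803^34 ≡ 276;  803^39 ≡ 1097;  803^51 ≡ 429;  803^78 ≡ 1147;  803^102 ≡ 915;  803^221 ≡ 1326;  803^442 ≡ 1.
Smallest exponent giving 1 is 442.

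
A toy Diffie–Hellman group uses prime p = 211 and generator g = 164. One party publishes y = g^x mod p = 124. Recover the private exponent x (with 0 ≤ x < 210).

183

Baby-step giant-step with m = ceil(sqrt(210)) = 15.
Baby table (164^j mod 211 for j=0..14):
  0:1  1:164  2:99  3:200  4:95  5:177  6:121  7:10
  8:163  9:146  10:101  11:106  12:82  13:155  14:100
Giant step factor: 164^(-15) ≡ 40 (mod 211).
Scan 124·40^i mod 211 for i = 0, 1, …:
  i=0: 124   i=1: 107   i=2: 60   i=3: 79
  i=4: 206   i=5: 11   i=6: 18   i=7: 87
  i=8: 104   i=9: 151   i=10: 132   i=11: 5
  i=12: 200
Match at i=12, j=3: x = 12·15 + 3 = 183.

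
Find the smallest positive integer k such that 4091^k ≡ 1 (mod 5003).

2501

The order of 4091 must divide p − 1 = 5002 = 2 · 41 · 61.
Divisors: 1, 2, 41, 61, 82, 122, 2501, 5002.
Check each in increasing order: 4091^1 ≡ 4091;  4091^2 ≡ 1246;  4091^41 ≡ 2828;  4091^61 ≡ 985;  4091^82 ≡ 2790;  4091^122 ≡ 4646;  4091^2501 ≡ 1.
Smallest exponent giving 1 is 2501.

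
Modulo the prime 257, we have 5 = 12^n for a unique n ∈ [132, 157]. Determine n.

Compute 12^132 mod 257 = 81, then multiply by 12 repeatedly:
  12^132=81  12^133=201  12^134=99  12^135=160  12^136=121
  12^137=167  12^138=205  12^139=147  12^140=222  12^141=94
  12^142=100  12^143=172  12^144=8  12^145=96  12^146=124
  12^147=203  12^148=123  12^149=191  12^150=236  12^151=5
Found 5 at exponent 151.

151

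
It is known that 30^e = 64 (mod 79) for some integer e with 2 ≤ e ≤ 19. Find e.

Compute 30^2 mod 79 = 31, then multiply by 30 repeatedly:
  30^2=31  30^3=61  30^4=13  30^5=74  30^6=8
  30^7=3  30^8=11  30^9=14  30^10=25  30^11=39
  30^12=64
Found 64 at exponent 12.

12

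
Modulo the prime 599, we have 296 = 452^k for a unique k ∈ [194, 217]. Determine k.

194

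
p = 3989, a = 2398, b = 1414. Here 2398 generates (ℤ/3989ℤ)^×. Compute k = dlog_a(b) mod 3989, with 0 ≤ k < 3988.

725

Baby-step giant-step with m = ceil(sqrt(3988)) = 64.
Baby table (2398^j mod 3989 for j=0..63):
  0:1  1:2398  2:2255  3:2395  4:3039  5:3608  6:3832  7:2469
  8:986  9:2940  10:1557  11:3971  12:715  13:3289  14:769  15:1144
  16:2869  17:2826  18:3426  19:2197  20:2926  21:3886  22:324  23:3086
  24:633  25:2114  26:3342  27:215  28:989  29:2156  30:344  31:3178
  32:1854  33:2146  34:298  35:573  36:1838  37:3668  38:119  39:2143
  40:1082  41:1786  42:2631  43:2529  44:1262  45:2614  46:1653  47:2817
  48:1789  49:1847  50:1316  51:469  52:3753  53:510  54:2346  55:1218
  56:816  57:2158  58:1151  59:3699  60:2655  61:246  62:3525  63:259
Giant step factor: 2398^(-64) ≡ 2333 (mod 3989).
Scan 1414·2333^i mod 3989 for i = 0, 1, …:
  i=0: 1414   i=1: 3948   i=2: 83   i=3: 2167
  i=4: 1548   i=5: 1439   i=6: 2438   i=7: 3529
  i=8: 3850   i=9: 2811   i=10: 147   i=11: 3886
Match at i=11, j=21: k = 11·64 + 21 = 725.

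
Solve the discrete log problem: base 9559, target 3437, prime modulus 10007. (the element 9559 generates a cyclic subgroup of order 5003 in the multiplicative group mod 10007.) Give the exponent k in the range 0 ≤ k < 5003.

1149

Baby-step giant-step with m = ceil(sqrt(5003)) = 71.
Baby table (9559^j mod 10007 for j=0..70):
  0:1  1:9559  2:564  3:7510  4:7879  5:2679  6:648  7:9906
  8:5220  9:3078  10:2022  11:4781  12:9617  13:4601  14:194  15:3151
  16:9346  17:5925  18:7462  19:9369  20:5628  21:420  22:1973  23:6719
  24:1995  25:6870  26:4396  27:1971  28:7615  29:867  30:1857  31:8652
  32:6620  33:6319  34:1069  35:1424  36:2496  37:2576  38:6764  39:1849
  40:2229  41:2108  42:6281  43:8086  44:6  45:7319  46:3384  47:5032
  48:7246  49:6067  50:3888  51:9401  52:1299  53:8461  54:2125  55:8672
  56:7667  57:7592  58:1164  59:8899  60:6041  61:5529  62:4744  63:6179
  64:3747  65:2520  66:1831  67:286  68:1963  69:1192  70:6362
Giant step factor: 9559^(-71) ≡ 6002 (mod 10007).
Scan 3437·6002^i mod 10007 for i = 0, 1, …:
  i=0: 3437   i=1: 4447   i=2: 2225   i=3: 5112
  i=4: 762   i=5: 325   i=6: 9292   i=7: 1573
  i=8: 4545   i=9: 8     …   i=15: 3367
  i=16: 4601
Match at i=16, j=13: k = 16·71 + 13 = 1149.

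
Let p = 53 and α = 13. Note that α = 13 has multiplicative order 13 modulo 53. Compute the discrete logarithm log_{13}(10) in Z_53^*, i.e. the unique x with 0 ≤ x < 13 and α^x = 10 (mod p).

2

Successive powers of 13 modulo 53:
  13^0=1  13^1=13  13^2=10
So 13^2 ≡ 10 (mod 53), giving x = 2.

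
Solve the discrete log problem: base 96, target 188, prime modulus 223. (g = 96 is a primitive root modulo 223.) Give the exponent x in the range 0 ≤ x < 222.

134

Baby-step giant-step with m = ceil(sqrt(222)) = 15.
Baby table (96^j mod 223 for j=0..14):
  0:1  1:96  2:73  3:95  4:200  5:22  6:105  7:45
  8:83  9:163  10:38  11:80  12:98  13:42  14:18
Giant step factor: 96^(-15) ≡ 219 (mod 223).
Scan 188·219^i mod 223 for i = 0, 1, …:
  i=0: 188   i=1: 140   i=2: 109   i=3: 10
  i=4: 183   i=5: 160   i=6: 29   i=7: 107
  i=8: 18
Match at i=8, j=14: x = 8·15 + 14 = 134.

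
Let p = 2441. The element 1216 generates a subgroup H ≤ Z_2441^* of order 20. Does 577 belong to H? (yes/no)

no

577 ∈ ⟨1216⟩ iff 577^20 ≡ 1 (mod 2441), since |⟨1216⟩| = 20.
577^20 mod 2441 = 2204.
Since 2204 ≠ 1, 577 does not lie in the subgroup.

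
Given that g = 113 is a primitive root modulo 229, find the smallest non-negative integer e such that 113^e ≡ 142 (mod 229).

47

Baby-step giant-step with m = ceil(sqrt(228)) = 16.
Baby table (113^j mod 229 for j=0..15):
  0:1  1:113  2:174  3:197  4:48  5:157  6:108  7:67
  8:14  9:208  10:146  11:10  12:214  13:137  14:138  15:22
Giant step factor: 113^(-16) ≡ 111 (mod 229).
Scan 142·111^i mod 229 for i = 0, 1, …:
  i=0: 142   i=1: 190   i=2: 22
Match at i=2, j=15: e = 2·16 + 15 = 47.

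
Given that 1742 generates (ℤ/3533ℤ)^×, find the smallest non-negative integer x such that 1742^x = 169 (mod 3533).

1696

Baby-step giant-step with m = ceil(sqrt(3532)) = 60.
Baby table (1742^j mod 3533 for j=0..59):
  0:1  1:1742  2:3250  3:1634  4:2363  5:401  6:2541  7:3106
  8:1629  9:719  10:1816  11:1437  12:1890  13:3157  14:2146  15:418
  16:358  17:1828  18:1143  19:2027  20:1567  21:2238  22:1697  23:2586
  24:237  25:3026  26:56  27:2161  28:1817  29:3179  30:1607  31:1258
  32:976  33:819  34:2899  35:1401  36:2772  37:2746  38:3383  39:142
  40:54  41:2210  42:2383  43:3444  44:414  45:456  46:2960  47:1673
  48:3174  49:3496  50:2673  51:3405  52:3136  53:894  54:2828  55:1374
  56:1667  57:3321  58:1661  59:3468
Giant step factor: 1742^(-60) ≡ 467 (mod 3533).
Scan 169·467^i mod 3533 for i = 0, 1, …:
  i=0: 169   i=1: 1197   i=2: 785   i=3: 2696
  i=4: 1284   i=5: 2551   i=6: 696   i=7: 3529
  i=8: 1665   i=9: 295     …   i=27: 1302
  i=28: 358
Match at i=28, j=16: x = 28·60 + 16 = 1696.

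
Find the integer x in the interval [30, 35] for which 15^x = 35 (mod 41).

Compute 15^30 mod 41 = 9, then multiply by 15 repeatedly:
  15^30=9  15^31=12  15^32=16  15^33=35
Found 35 at exponent 33.

33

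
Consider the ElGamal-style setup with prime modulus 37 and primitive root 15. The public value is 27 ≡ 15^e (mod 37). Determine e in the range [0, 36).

6

Successive powers of 15 modulo 37:
  15^0=1  15^1=15  15^2=3  15^3=8  15^4=9  15^5=24
  15^6=27
So 15^6 ≡ 27 (mod 37), giving e = 6.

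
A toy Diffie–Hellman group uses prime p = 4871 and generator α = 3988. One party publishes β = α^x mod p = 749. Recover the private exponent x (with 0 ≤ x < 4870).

1565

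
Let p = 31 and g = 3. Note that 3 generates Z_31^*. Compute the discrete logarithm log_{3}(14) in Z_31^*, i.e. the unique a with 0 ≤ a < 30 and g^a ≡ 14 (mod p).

Successive powers of 3 modulo 31:
  3^0=1  3^1=3  3^2=9  3^3=27  3^4=19  3^5=26
  3^6=16  3^7=17  3^8=20  3^9=29  3^10=25  3^11=13
  3^12=8  3^13=24  3^14=10  3^15=30  3^16=28  3^17=22
  3^18=4  3^19=12  3^20=5  3^21=15  3^22=14
So 3^22 ≡ 14 (mod 31), giving a = 22.

22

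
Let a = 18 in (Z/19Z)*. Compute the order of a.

The order of 18 must divide p − 1 = 18 = 2 · 3^2.
Divisors: 1, 2, 3, 6, 9, 18.
Check each in increasing order: 18^1 ≡ 18;  18^2 ≡ 1.
Smallest exponent giving 1 is 2.

2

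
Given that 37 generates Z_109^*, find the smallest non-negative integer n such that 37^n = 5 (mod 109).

80

Baby-step giant-step with m = ceil(sqrt(108)) = 11.
Baby table (37^j mod 109 for j=0..10):
  0:1  1:37  2:61  3:77  4:15  5:10  6:43  7:65
  8:7  9:41  10:100
Giant step factor: 37^(-11) ≡ 18 (mod 109).
Scan 5·18^i mod 109 for i = 0, 1, …:
  i=0: 5   i=1: 90   i=2: 94   i=3: 57
  i=4: 45   i=5: 47   i=6: 83   i=7: 77
Match at i=7, j=3: n = 7·11 + 3 = 80.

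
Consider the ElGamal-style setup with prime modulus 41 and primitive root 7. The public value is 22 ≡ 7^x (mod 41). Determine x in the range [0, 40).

11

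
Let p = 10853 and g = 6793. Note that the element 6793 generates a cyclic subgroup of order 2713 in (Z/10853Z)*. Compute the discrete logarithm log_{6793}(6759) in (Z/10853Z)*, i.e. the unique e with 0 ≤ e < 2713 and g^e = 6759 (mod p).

372

Baby-step giant-step with m = ceil(sqrt(2713)) = 53.
Baby table (6793^j mod 10853 for j=0..52):
  0:1  1:6793  2:8746  3:2256  4:572  5:222  6:10332  7:9778
  8:1594  9:7601  10:5872  11:3721  12:116  13:6572  14:5207  15:1224
  16:1234  17:4046  18:4682  19:5536  20:403  21:2623  22:8266  23:8369
  24:2603  25:2642  26:7097  27:895  28:2055  29:2657  30:462  31:1849
  32:3336  33:384  34:3792  35:4887  36:8917  37:2588  38:9277  39:6143
  40:10467  41:4328  42:10180  43:8277  44:7121  45:1132  46:5752  47:2536
  48:3337  49:7177  50:1685  51:7143  52:9489
Giant step factor: 6793^(-53) ≡ 10208 (mod 10853).
Scan 6759·10208^i mod 10853 for i = 0, 1, …:
  i=0: 6759   i=1: 3351   i=2: 9205   i=3: 10219
  i=4: 7369   i=5: 609   i=6: 8756   i=7: 6793
Match at i=7, j=1: e = 7·53 + 1 = 372.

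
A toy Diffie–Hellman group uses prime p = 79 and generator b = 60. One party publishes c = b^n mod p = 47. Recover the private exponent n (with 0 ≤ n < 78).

25

Successive powers of 60 modulo 79:
  60^0=1  60^1=60  60^2=45  60^3=14  60^4=50  60^5=77
  60^6=38  60^7=68  60^8=51  60^9=58  60^10=4  60^11=3
  60^12=22  60^13=56  60^14=42  60^15=71  60^16=73  60^17=35
  60^18=46  60^19=74  60^20=16  60^21=12  60^22=9  60^23=66
  60^24=10  60^25=47
So 60^25 ≡ 47 (mod 79), giving n = 25.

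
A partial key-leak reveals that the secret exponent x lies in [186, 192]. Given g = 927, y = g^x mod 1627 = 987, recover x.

Compute 927^186 mod 1627 = 440, then multiply by 927 repeatedly:
  927^186=440  927^187=1130  927^188=1349  927^189=987
Found 987 at exponent 189.

189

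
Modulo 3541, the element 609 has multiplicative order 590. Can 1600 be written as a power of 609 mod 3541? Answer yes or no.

yes

1600 ∈ ⟨609⟩ iff 1600^590 ≡ 1 (mod 3541), since |⟨609⟩| = 590.
1600^590 mod 3541 = 1.
Since 1 = 1, 1600 lies in the subgroup.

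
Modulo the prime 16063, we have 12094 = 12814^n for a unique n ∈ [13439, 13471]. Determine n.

13445

Compute 12814^13439 mod 16063 = 4283, then multiply by 12814 repeatedly:
  12814^13439=4283  12814^13440=11154  12814^13441=14845  12814^13442=5784  12814^13443=1494
  12814^13444=13083  12814^13445=12094
Found 12094 at exponent 13445.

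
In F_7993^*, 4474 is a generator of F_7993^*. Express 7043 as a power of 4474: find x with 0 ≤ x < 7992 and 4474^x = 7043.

2153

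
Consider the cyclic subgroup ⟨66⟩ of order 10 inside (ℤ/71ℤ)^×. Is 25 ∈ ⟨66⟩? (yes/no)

yes

⟨66⟩ has order 10; its elements mod 71 are {1, 5, 14, 17, 25, 46, 54, 57, 66, 70}.
25 is in this set.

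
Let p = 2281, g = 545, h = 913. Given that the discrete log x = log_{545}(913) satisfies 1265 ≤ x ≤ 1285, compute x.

1284

Compute 545^1265 mod 2281 = 2111, then multiply by 545 repeatedly:
  545^1265=2111  545^1266=871  545^1267=247  545^1268=36  545^1269=1372
  545^1270=1853  545^1271=1683  545^1272=273  545^1273=520  545^1274=556
  545^1275=1928  545^1276=1500  545^1277=902  545^1278=1175  545^1279=1695
  545^1280=2251  545^1281=1898  545^1282=1117  545^1283=2019  545^1284=913
Found 913 at exponent 1284.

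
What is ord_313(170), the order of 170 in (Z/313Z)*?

156

The order of 170 must divide p − 1 = 312 = 2^3 · 3 · 13.
Divisors: 1, 2, 3, 4, 6, 8, 12, 13, 24, 26, 39, 52, 78, 104, 156, 312.
Check each in increasing order: 170^1 ≡ 170;  170^2 ≡ 104;  170^3 ≡ 152;  170^4 ≡ 174;  170^6 ≡ 255;  170^8 ≡ 228;  170^12 ≡ 234;  170^13 ≡ 29;  170^24 ≡ 294;  170^26 ≡ 215;  170^39 ≡ 288;  170^52 ≡ 214;  170^78 ≡ 312;  170^104 ≡ 98;  170^156 ≡ 1.
Smallest exponent giving 1 is 156.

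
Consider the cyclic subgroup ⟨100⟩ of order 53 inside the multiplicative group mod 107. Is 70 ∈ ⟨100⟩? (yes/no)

no

70 ∈ ⟨100⟩ iff 70^53 ≡ 1 (mod 107), since |⟨100⟩| = 53.
70^53 mod 107 = 106.
Since 106 ≠ 1, 70 does not lie in the subgroup.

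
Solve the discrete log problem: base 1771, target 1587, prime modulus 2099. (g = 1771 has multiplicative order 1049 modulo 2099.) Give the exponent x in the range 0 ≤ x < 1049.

208

Baby-step giant-step with m = ceil(sqrt(1049)) = 33.
Baby table (1771^j mod 2099 for j=0..32):
  0:1  1:1771  2:535  3:836  4:761  5:173  6:2028  7:199
  8:1896  9:1515  10:543  11:311  12:843  13:564  14:1819  15:1583
  16:1328  17:1008  18:1018  19:1936  20:989  21:953  22:167  23:1897
  24:1187  25:1078  26:1147  27:1604  28:737  29:1748  30:1782  31:1125
  32:424
Giant step factor: 1771^(-33) ≡ 792 (mod 2099).
Scan 1587·792^i mod 2099 for i = 0, 1, …:
  i=0: 1587   i=1: 1702   i=2: 426   i=3: 1552
  i=4: 1269   i=5: 1726   i=6: 543
Match at i=6, j=10: x = 6·33 + 10 = 208.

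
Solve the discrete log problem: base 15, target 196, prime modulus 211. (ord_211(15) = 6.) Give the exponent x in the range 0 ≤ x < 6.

4

Successive powers of 15 modulo 211:
  15^0=1  15^1=15  15^2=14  15^3=210  15^4=196
So 15^4 ≡ 196 (mod 211), giving x = 4.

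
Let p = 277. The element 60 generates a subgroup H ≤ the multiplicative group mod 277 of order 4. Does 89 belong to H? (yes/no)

89 ∈ ⟨60⟩ iff 89^4 ≡ 1 (mod 277), since |⟨60⟩| = 4.
89^4 mod 277 = 79.
Since 79 ≠ 1, 89 does not lie in the subgroup.

no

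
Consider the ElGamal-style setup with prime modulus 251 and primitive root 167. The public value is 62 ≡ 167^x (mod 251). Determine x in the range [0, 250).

Baby-step giant-step with m = ceil(sqrt(250)) = 16.
Baby table (167^j mod 251 for j=0..15):
  0:1  1:167  2:28  3:158  4:31  5:157  6:115  7:129
  8:208  9:98  10:51  11:234  12:173  13:26  14:75  15:226
Giant step factor: 167^(-16) ≡ 221 (mod 251).
Scan 62·221^i mod 251 for i = 0, 1, …:
  i=0: 62   i=1: 148   i=2: 78   i=3: 170
  i=4: 171   i=5: 141   i=6: 37   i=7: 145
  i=8: 168   i=9: 231   i=10: 98
Match at i=10, j=9: x = 10·16 + 9 = 169.

169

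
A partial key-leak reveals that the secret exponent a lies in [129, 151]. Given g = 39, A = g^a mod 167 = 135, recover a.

Compute 39^129 mod 167 = 129, then multiply by 39 repeatedly:
  39^129=129  39^130=21  39^131=151  39^132=44  39^133=46
  39^134=124  39^135=160  39^136=61  39^137=41  39^138=96
  39^139=70  39^140=58  39^141=91  39^142=42  39^143=135
Found 135 at exponent 143.

143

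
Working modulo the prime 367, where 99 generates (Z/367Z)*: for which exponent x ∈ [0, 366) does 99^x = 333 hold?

Baby-step giant-step with m = ceil(sqrt(366)) = 20.
Baby table (99^j mod 367 for j=0..19):
  0:1  1:99  2:259  3:318  4:287  5:154  6:199  7:250
  8:161  9:158  10:228  11:185  12:332  13:205  14:110  15:247
  16:231  17:115  18:8  19:58
Giant step factor: 99^(-20) ≡ 319 (mod 367).
Scan 333·319^i mod 367 for i = 0, 1, …:
  i=0: 333   i=1: 164   i=2: 202   i=3: 213
  i=4: 52   i=5: 73   i=6: 166   i=7: 106
  i=8: 50   i=9: 169   i=10: 329   i=11: 356
  i=12: 161
Match at i=12, j=8: x = 12·20 + 8 = 248.

248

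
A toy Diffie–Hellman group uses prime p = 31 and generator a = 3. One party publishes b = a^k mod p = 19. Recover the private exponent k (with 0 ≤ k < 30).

4

Successive powers of 3 modulo 31:
  3^0=1  3^1=3  3^2=9  3^3=27  3^4=19
So 3^4 ≡ 19 (mod 31), giving k = 4.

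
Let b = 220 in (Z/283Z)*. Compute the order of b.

The order of 220 must divide p − 1 = 282 = 2 · 3 · 47.
Divisors: 1, 2, 3, 6, 47, 94, 141, 282.
Check each in increasing order: 220^1 ≡ 220;  220^2 ≡ 7;  220^3 ≡ 125;  220^6 ≡ 60;  220^47 ≡ 239;  220^94 ≡ 238;  220^141 ≡ 282;  220^282 ≡ 1.
Smallest exponent giving 1 is 282.

282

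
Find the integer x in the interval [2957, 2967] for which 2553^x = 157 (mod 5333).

2959

Compute 2553^2957 mod 5333 = 3630, then multiply by 2553 repeatedly:
  2553^2957=3630  2553^2958=3969  2553^2959=157
Found 157 at exponent 2959.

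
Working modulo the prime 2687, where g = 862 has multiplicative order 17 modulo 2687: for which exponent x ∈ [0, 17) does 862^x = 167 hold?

15

Successive powers of 862 modulo 2687:
  862^0=1  862^1=862  862^2=1432  862^3=1051  862^4=443  862^5=312
  862^6=244  862^7=742  862^8=98  862^9=1179  862^10=612  862^11=892
  862^12=422  862^13=1019  862^14=2416  862^15=167
So 862^15 ≡ 167 (mod 2687), giving x = 15.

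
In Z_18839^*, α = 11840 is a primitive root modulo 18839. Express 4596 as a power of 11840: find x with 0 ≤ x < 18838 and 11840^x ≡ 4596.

11331

Baby-step giant-step with m = ceil(sqrt(18838)) = 138.
Baby table (11840^j mod 18839 for j=0..137):
  0:1  1:11840  2:4601  3:12291  4:13004  5:15052  6:17579  7:2088
  8:5152  9:17837  10:4890  11:5353  12:5124  13:6580  14:7935  15:307
  16:17792  17:18421  18:5537  19:17199  20:5409  21:8799  22:490  23:18027
  24:12649  25:12949  26:4378  27:9431  28:4287  29:5814  30:54  31:17673
  32:3547  33:4349  34:5173  35:2731  36:7316  37:18557  38:14462  39:2409
  40:314  41:6477  42:12950  43:16218  44:14032  45:16578  46:18818  47:15106
  48:16413  49:5635  50:9501  51:4171  52:7621  53:12669  54:4842  55:2203
  56:10344  57:621  58:5430  59:12532  60:2916  61:12392  62:3148  63:8778
  64:15596  65:15601  66:18284  67:3611  68:8549  69:17052  70:16956  71:10656
  72:2257  73:9178  74:4168  75:9779  76:17705  77:5647  78:869  79:2866
  80:4401  81:18005  82:15915  83:5922  84:16561  85:5928  86:12245  87:14695
  88:10635  89:17363  90:6752  91:9803  92:441  93:3037  94:13268  95:13538
  96:7708  97:6604  98:9510  99:16536  100:11352  101:10254  102:8844  103:5798
  104:17843  105:574  106:14120  107:3514  108:9248  109:4052  110:11586  111:11481
  112:11655  113:18364  114:8861  115:18688  116:1865  117:2292  118:9120  119:14491
  120:6667  121:1870  122:4975  123:13286  124:590  125:15170  126:1774  127:17514
  128:4887  129:7511  130:10160  131:7385  132:6601  133:11668  134:2733  135:12157
  136:8920  137:1366
Giant step factor: 11840^(-138) ≡ 18007 (mod 18839).
Scan 4596·18007^i mod 18839 for i = 0, 1, …:
  i=0: 4596   i=1: 445   i=2: 6540   i=3: 3191
  i=4: 1387   i=5: 14034   i=6: 3892   i=7: 2164
  i=8: 8096   i=9: 8490     …   i=81: 1562
  i=82: 307
Match at i=82, j=15: x = 82·138 + 15 = 11331.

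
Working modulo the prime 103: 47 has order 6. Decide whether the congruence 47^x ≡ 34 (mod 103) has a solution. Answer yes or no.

no

⟨47⟩ has order 6; its elements mod 103 are {1, 46, 47, 56, 57, 102}.
34 is not in this set.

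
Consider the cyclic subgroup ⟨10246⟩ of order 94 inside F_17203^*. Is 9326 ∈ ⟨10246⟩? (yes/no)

9326 ∈ ⟨10246⟩ iff 9326^94 ≡ 1 (mod 17203), since |⟨10246⟩| = 94.
9326^94 mod 17203 = 1.
Since 1 = 1, 9326 lies in the subgroup.

yes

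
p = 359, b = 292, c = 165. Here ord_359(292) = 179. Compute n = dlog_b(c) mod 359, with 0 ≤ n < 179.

Baby-step giant-step with m = ceil(sqrt(179)) = 14.
Baby table (292^j mod 359 for j=0..13):
  0:1  1:292  2:181  3:79  4:92  5:298  6:138  7:88
  8:207  9:132  10:131  11:198  12:17  13:297
Giant step factor: 292^(-14) ≡ 352 (mod 359).
Scan 165·352^i mod 359 for i = 0, 1, …:
  i=0: 165   i=1: 281   i=2: 187   i=3: 127
  i=4: 188   i=5: 120   i=6: 237   i=7: 136
  i=8: 125   i=9: 202   i=10: 22   i=11: 205
  i=12: 1
Match at i=12, j=0: n = 12·14 + 0 = 168.

168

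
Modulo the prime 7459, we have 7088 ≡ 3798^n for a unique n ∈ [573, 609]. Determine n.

Compute 3798^573 mod 7459 = 3923, then multiply by 3798 repeatedly:
  3798^573=3923  3798^574=3931  3798^575=4479  3798^576=4722  3798^577=2720
  3798^578=7304  3798^579=571  3798^580=5548  3798^581=7088
Found 7088 at exponent 581.

581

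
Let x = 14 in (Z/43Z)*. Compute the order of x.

The order of 14 must divide p − 1 = 42 = 2 · 3 · 7.
Divisors: 1, 2, 3, 6, 7, 14, 21, 42.
Check each in increasing order: 14^1 ≡ 14;  14^2 ≡ 24;  14^3 ≡ 35;  14^6 ≡ 21;  14^7 ≡ 36;  14^14 ≡ 6;  14^21 ≡ 1.
Smallest exponent giving 1 is 21.

21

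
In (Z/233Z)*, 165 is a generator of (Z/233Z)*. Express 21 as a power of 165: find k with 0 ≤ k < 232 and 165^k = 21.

69

Baby-step giant-step with m = ceil(sqrt(232)) = 16.
Baby table (165^j mod 233 for j=0..15):
  0:1  1:165  2:197  3:118  4:131  5:179  6:177  7:80
  8:152  9:149  10:120  11:228  12:107  13:180  14:109  15:44
Giant step factor: 165^(-16) ≡ 63 (mod 233).
Scan 21·63^i mod 233 for i = 0, 1, …:
  i=0: 21   i=1: 158   i=2: 168   i=3: 99
  i=4: 179
Match at i=4, j=5: k = 4·16 + 5 = 69.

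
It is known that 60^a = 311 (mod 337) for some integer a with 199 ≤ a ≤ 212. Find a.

200

Compute 60^199 mod 337 = 213, then multiply by 60 repeatedly:
  60^199=213  60^200=311
Found 311 at exponent 200.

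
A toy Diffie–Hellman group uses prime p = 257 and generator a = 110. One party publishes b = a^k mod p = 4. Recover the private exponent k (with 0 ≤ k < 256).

Baby-step giant-step with m = ceil(sqrt(256)) = 16.
Baby table (110^j mod 257 for j=0..15):
  0:1  1:110  2:21  3:254  4:184  5:194  6:9  7:219
  8:189  9:230  10:114  11:204  12:81  13:172  14:159  15:14
Giant step factor: 110^(-16) ≡ 128 (mod 257).
Scan 4·128^i mod 257 for i = 0, 1, …:
  i=0: 4   i=1: 255   i=2: 1
Match at i=2, j=0: k = 2·16 + 0 = 32.

32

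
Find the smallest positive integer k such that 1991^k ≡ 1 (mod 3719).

3718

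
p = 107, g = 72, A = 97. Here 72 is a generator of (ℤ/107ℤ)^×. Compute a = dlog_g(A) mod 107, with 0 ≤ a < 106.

103

Baby-step giant-step with m = ceil(sqrt(106)) = 11.
Baby table (72^j mod 107 for j=0..10):
  0:1  1:72  2:48  3:32  4:57  5:38  6:61  7:5
  8:39  9:26  10:53
Giant step factor: 72^(-11) ≡ 104 (mod 107).
Scan 97·104^i mod 107 for i = 0, 1, …:
  i=0: 97   i=1: 30   i=2: 17   i=3: 56
  i=4: 46   i=5: 76   i=6: 93   i=7: 42
  i=8: 88   i=9: 57
Match at i=9, j=4: a = 9·11 + 4 = 103.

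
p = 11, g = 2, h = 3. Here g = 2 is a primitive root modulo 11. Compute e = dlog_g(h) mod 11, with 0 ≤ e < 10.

8

Successive powers of 2 modulo 11:
  2^0=1  2^1=2  2^2=4  2^3=8  2^4=5  2^5=10
  2^6=9  2^7=7  2^8=3
So 2^8 ≡ 3 (mod 11), giving e = 8.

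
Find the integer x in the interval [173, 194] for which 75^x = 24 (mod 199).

187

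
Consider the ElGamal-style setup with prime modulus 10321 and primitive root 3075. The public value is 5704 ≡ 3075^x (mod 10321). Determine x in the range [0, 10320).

4474

Baby-step giant-step with m = ceil(sqrt(10320)) = 102.
Baby table (3075^j mod 10321 for j=0..101):
  0:1  1:3075  2:1589  3:4342  4:6597  5:5010  6:6818  7:3399
  8:7073  9:3128  10:9749  11:5991  12:9661  13:3737  14:4002  15:3518
  16:1442  17:6441  18:76  19:6638  20:7233  21:10041  22:5964  23:9204
  24:2118  25:299  26:856  27:345  28:8133  29:1192  30:1445  31:5345
  32:4843  33:9343  34:6382  35:4429  36:5776  37:9080  38:2695  39:9683
  40:9461  41:7997  42:6153  43:2082  44:3130  45:5578  46:9169  47:8024
  48:6610  49:3701  50:6833  51:8240  52:10266  53:6332  54:5494  55:8894
  56:8721  57:3117  58:6887  59:9154  60:3183  61:3417  62:497  63:767
  64:5337  65:885  66:6952  67:2609  68:3258  69:6980  70:6141  71:6466
  72:4704  73:5079  74:2252  75:9830  76:7362  77:4197  78:4525  79:1667
  80:6809  81:6687  82:3093  83:5334  84:1981  85:2185  86:10225  87:4109
  88:2271  89:6329  90:6590  91:4127  92:6016  93:3968  94:2178  95:9342
  96:3307  97:2840  98:1434  99:2483  100:8006  101:2865
Giant step factor: 3075^(-102) ≡ 7476 (mod 10321).
Scan 5704·7476^i mod 10321 for i = 0, 1, …:
  i=0: 5704   i=1: 7053   i=2: 8560   i=3: 4360
  i=4: 1642   i=5: 3923   i=6: 6387   i=7: 4266
  i=8: 726   i=9: 9051     …   i=42: 8909
  i=43: 2271
Match at i=43, j=88: x = 43·102 + 88 = 4474.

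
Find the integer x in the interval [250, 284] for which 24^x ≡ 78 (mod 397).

Compute 24^250 mod 397 = 102, then multiply by 24 repeatedly:
  24^250=102  24^251=66  24^252=393  24^253=301  24^254=78
Found 78 at exponent 254.

254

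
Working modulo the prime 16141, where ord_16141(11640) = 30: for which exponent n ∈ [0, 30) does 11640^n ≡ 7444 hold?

22

Successive powers of 11640 modulo 16141:
  11640^0=1  11640^1=11640  11640^2=2046  11640^3=7465  11640^4=5597  11640^5=4004
  11640^6=7493  11640^7=8697  11640^8=12869  11640^9=6680  11640^10=4003  11640^11=11994
  11640^12=6651  11640^13=5404  11640^14=1083  11640^15=16140  11640^16=4501  11640^17=14095
  11640^18=8676  11640^19=10544  11640^20=12137  11640^21=8648  11640^22=7444
So 11640^22 ≡ 7444 (mod 16141), giving n = 22.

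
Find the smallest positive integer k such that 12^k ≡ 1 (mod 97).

16

The order of 12 must divide p − 1 = 96 = 2^5 · 3.
Divisors: 1, 2, 3, 4, 6, 8, 12, 16, 24, 32, 48, 96.
Check each in increasing order: 12^1 ≡ 12;  12^2 ≡ 47;  12^3 ≡ 79;  12^4 ≡ 75;  12^6 ≡ 33;  12^8 ≡ 96;  12^12 ≡ 22;  12^16 ≡ 1.
Smallest exponent giving 1 is 16.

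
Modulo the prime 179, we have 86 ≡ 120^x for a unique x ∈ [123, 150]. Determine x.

Compute 120^123 mod 179 = 79, then multiply by 120 repeatedly:
  120^123=79  120^124=172  120^125=55  120^126=156  120^127=104
  120^128=129  120^129=86
Found 86 at exponent 129.

129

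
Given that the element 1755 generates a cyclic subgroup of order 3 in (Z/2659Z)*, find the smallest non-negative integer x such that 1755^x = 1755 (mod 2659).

Successive powers of 1755 modulo 2659:
  1755^0=1  1755^1=1755
So 1755^1 ≡ 1755 (mod 2659), giving x = 1.

1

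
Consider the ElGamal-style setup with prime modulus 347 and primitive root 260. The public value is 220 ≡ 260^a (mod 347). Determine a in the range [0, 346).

157

Baby-step giant-step with m = ceil(sqrt(346)) = 19.
Baby table (260^j mod 347 for j=0..18):
  0:1  1:260  2:282  3:103  4:61  5:245  6:199  7:37
  8:251  9:24  10:341  11:175  12:43  13:76  14:328  15:265
  16:194  17:125  18:229
Giant step factor: 260^(-19) ≡ 200 (mod 347).
Scan 220·200^i mod 347 for i = 0, 1, …:
  i=0: 220   i=1: 278   i=2: 80   i=3: 38
  i=4: 313   i=5: 140   i=6: 240   i=7: 114
  i=8: 245
Match at i=8, j=5: a = 8·19 + 5 = 157.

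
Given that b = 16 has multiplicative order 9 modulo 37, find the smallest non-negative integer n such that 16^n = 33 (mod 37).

5

Successive powers of 16 modulo 37:
  16^0=1  16^1=16  16^2=34  16^3=26  16^4=9  16^5=33
So 16^5 ≡ 33 (mod 37), giving n = 5.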